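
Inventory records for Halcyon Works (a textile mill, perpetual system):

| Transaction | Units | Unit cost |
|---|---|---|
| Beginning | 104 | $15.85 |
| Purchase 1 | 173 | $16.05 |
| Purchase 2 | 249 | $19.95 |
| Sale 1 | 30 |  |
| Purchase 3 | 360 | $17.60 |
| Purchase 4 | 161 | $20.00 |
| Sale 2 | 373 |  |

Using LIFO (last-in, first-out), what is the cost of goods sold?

COGS = $7,549.70

Sale 1 (30) [LIFO — newest first]: 30 @ $19.95 = $598.50
Sale 2 (373) [LIFO — newest first]: 161 @ $20.00 + 212 @ $17.60 = $6,951.20
Total COGS = $598.50 + $6,951.20 = $7,549.70
Ending inventory: 104 @ $15.85 + 173 @ $16.05 + 219 @ $19.95 + 148 @ $17.60 = $11,398.90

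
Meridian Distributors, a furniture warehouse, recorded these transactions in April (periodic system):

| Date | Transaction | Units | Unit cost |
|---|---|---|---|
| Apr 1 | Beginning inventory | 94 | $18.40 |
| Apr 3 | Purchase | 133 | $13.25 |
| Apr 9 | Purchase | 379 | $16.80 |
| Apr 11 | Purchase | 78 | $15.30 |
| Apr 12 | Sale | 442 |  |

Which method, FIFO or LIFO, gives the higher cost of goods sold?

FIFO COGS: 94 @ $18.40 + 133 @ $13.25 + 215 @ $16.80 = $7,103.85
LIFO COGS: 78 @ $15.30 + 364 @ $16.80 = $7,308.60

LIFO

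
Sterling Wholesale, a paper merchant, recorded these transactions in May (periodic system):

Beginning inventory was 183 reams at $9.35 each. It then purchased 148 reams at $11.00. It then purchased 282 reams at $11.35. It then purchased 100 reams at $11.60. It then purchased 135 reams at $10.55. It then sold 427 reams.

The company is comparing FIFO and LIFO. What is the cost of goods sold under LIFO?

FIFO COGS: 183 @ $9.35 + 148 @ $11.00 + 96 @ $11.35 = $4,428.65
LIFO COGS: 135 @ $10.55 + 100 @ $11.60 + 192 @ $11.35 = $4,763.45

COGS = $4,763.45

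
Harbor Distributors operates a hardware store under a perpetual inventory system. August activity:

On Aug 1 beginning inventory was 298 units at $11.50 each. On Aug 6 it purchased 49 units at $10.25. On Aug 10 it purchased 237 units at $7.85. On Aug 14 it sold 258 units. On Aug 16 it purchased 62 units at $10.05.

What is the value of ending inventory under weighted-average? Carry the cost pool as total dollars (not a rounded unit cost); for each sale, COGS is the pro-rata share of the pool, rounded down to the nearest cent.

Ending inventory = $3,855.03

After Aug 1: 298 on hand, pool $3,427.00 (≈ $11.5000 each)
After Aug 6: 347 on hand, pool $3,929.25 (≈ $11.3235 each)
After Aug 10: 584 on hand, pool $5,789.70 (≈ $9.9139 each)
Aug 14, sell 258: 258/584 × $5,789.70 → $2,557.77
After Aug 16: 388 on hand, pool $3,855.03 (≈ $9.9356 each)
Ending inventory (cost pool remaining) = $3,855.03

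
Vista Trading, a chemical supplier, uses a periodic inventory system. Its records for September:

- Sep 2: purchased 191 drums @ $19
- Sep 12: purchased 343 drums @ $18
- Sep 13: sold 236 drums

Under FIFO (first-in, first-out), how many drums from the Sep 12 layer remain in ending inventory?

Sep 13, 236 sold [FIFO — oldest first]: 191 @ $19 + 45 @ $18 = $4,439
Ending inventory: 298 @ $18 = $5,364
Check: goods available $9,803 = COGS $4,439 + ending $5,364

298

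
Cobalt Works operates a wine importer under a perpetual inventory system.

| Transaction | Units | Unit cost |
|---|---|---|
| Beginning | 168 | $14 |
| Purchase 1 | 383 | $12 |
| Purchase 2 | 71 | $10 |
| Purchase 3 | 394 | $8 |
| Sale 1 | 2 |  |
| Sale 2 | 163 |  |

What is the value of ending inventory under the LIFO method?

Ending inventory = $9,490

Sale 1 (2) [LIFO — newest first]: 2 @ $8 = $16
Sale 2 (163) [LIFO — newest first]: 163 @ $8 = $1,304
Total COGS = $16 + $1,304 = $1,320
Ending inventory: 168 @ $14 + 383 @ $12 + 71 @ $10 + 229 @ $8 = $9,490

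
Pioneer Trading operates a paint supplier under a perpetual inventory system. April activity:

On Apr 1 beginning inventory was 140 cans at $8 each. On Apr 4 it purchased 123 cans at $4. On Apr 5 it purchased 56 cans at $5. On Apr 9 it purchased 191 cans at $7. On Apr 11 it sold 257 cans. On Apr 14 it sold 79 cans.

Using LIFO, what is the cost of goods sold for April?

COGS = $1,973

Apr 11, 257 sold [LIFO — newest first]: 191 @ $7 + 56 @ $5 + 10 @ $4 = $1,657
Apr 14, 79 sold [LIFO — newest first]: 79 @ $4 = $316
Total COGS = $1,657 + $316 = $1,973
Ending inventory: 140 @ $8 + 34 @ $4 = $1,256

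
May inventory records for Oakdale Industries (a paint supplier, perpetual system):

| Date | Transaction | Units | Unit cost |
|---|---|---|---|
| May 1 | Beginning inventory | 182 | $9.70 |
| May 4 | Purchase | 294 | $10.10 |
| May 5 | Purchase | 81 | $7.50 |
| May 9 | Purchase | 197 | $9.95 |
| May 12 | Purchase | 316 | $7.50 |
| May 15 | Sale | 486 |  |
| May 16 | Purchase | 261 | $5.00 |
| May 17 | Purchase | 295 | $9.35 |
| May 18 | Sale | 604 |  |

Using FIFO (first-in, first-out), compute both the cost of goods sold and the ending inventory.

COGS = $9,772.45; ending inventory = $3,963.25

May 15, 486 sold [FIFO — oldest first]: 182 @ $9.70 + 294 @ $10.10 + 10 @ $7.50 = $4,809.80
May 18, 604 sold [FIFO — oldest first]: 71 @ $7.50 + 197 @ $9.95 + 316 @ $7.50 + 20 @ $5.00 = $4,962.65
Total COGS = $4,809.80 + $4,962.65 = $9,772.45
Ending inventory: 241 @ $5.00 + 295 @ $9.35 = $3,963.25
Check: goods available $13,735.70 = COGS $9,772.45 + ending $3,963.25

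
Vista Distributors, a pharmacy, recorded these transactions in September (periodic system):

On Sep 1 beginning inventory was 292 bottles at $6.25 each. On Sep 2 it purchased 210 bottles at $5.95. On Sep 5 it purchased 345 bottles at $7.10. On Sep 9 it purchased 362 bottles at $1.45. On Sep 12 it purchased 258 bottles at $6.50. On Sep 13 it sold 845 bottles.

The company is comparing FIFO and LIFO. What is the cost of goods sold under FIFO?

COGS = $5,509.80

FIFO COGS: 292 @ $6.25 + 210 @ $5.95 + 343 @ $7.10 = $5,509.80
LIFO COGS: 258 @ $6.50 + 362 @ $1.45 + 225 @ $7.10 = $3,799.40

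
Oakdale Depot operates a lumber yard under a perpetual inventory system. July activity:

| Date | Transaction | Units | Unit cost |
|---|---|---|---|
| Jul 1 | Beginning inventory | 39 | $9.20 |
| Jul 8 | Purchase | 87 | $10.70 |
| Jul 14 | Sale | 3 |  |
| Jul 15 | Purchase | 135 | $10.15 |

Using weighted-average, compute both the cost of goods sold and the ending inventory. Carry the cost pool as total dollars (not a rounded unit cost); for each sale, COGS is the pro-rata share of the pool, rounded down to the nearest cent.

COGS = $30.70; ending inventory = $2,629.25

After Jul 1: 39 on hand, pool $358.80 (≈ $9.2000 each)
After Jul 8: 126 on hand, pool $1,289.70 (≈ $10.2357 each)
Jul 14, sell 3: 3/126 × $1,289.70 → $30.70
After Jul 15: 258 on hand, pool $2,629.25 (≈ $10.1909 each)
Ending inventory (cost pool remaining) = $2,629.25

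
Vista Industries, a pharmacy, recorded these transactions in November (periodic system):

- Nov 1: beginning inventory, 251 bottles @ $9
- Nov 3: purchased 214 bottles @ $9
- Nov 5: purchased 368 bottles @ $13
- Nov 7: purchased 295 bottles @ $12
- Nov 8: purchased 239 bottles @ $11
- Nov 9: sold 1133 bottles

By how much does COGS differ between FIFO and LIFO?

$468

FIFO COGS: 251 @ $9 + 214 @ $9 + 368 @ $13 + 295 @ $12 + 5 @ $11 = $12,564
LIFO COGS: 239 @ $11 + 295 @ $12 + 368 @ $13 + 214 @ $9 + 17 @ $9 = $13,032
Difference = |$12,564 − $13,032| = $468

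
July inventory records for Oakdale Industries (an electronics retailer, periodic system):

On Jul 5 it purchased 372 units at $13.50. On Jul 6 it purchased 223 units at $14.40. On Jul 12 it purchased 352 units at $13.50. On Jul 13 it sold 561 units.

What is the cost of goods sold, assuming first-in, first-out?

COGS = $7,743.60

Jul 13, 561 sold [FIFO — oldest first]: 372 @ $13.50 + 189 @ $14.40 = $7,743.60
Ending inventory: 34 @ $14.40 + 352 @ $13.50 = $5,241.60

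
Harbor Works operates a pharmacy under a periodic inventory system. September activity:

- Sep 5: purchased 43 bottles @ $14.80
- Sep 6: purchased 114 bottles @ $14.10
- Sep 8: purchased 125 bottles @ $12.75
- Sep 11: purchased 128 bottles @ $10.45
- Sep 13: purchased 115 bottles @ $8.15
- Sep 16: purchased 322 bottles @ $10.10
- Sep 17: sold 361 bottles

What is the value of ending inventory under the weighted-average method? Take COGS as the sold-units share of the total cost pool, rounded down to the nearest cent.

Ending inventory = $5,373.32

Sep 17, sell 361: 361/847 × $9,364.60 → $3,991.28
Ending inventory (cost pool remaining) = $5,373.32
Check: goods available $9,364.60 = COGS $3,991.28 + ending $5,373.32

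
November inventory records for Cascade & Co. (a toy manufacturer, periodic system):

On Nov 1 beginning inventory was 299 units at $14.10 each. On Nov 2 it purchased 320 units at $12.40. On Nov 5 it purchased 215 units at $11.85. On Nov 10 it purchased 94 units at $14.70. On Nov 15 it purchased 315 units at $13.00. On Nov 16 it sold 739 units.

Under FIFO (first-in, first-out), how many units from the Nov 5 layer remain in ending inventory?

95

Nov 16, 739 sold [FIFO — oldest first]: 299 @ $14.10 + 320 @ $12.40 + 120 @ $11.85 = $9,605.90
Ending inventory: 95 @ $11.85 + 94 @ $14.70 + 315 @ $13.00 = $6,602.55
Check: goods available $16,208.45 = COGS $9,605.90 + ending $6,602.55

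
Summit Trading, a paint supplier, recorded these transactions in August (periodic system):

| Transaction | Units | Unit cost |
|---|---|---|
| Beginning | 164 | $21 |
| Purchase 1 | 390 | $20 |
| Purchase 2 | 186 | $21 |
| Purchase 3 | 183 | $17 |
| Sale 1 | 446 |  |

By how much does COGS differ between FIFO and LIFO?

$527

FIFO COGS: 164 @ $21 + 282 @ $20 = $9,084
LIFO COGS: 183 @ $17 + 186 @ $21 + 77 @ $20 = $8,557
Difference = |$9,084 − $8,557| = $527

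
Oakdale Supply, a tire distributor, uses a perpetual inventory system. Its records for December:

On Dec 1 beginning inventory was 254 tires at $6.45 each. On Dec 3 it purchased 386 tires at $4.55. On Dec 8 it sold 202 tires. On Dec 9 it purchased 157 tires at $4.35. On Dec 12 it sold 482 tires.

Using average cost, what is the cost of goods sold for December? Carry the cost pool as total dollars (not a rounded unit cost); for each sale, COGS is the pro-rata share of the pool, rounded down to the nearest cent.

After Dec 1: 254 on hand, pool $1,638.30 (≈ $6.4500 each)
After Dec 3: 640 on hand, pool $3,394.60 (≈ $5.3041 each)
Dec 8, sell 202: 202/640 × $3,394.60 → $1,071.42
After Dec 9: 595 on hand, pool $3,006.13 (≈ $5.0523 each)
Dec 12, sell 482: 482/595 × $3,006.13 → $2,435.21
Total COGS = $1,071.42 + $2,435.21 = $3,506.63
Ending inventory (cost pool remaining) = $570.92

COGS = $3,506.63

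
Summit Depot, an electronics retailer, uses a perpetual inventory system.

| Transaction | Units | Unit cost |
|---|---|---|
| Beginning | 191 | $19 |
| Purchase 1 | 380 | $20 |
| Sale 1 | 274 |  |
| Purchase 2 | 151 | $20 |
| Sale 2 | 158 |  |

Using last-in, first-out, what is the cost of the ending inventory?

Ending inventory = $5,609

Sale 1 (274) [LIFO — newest first]: 274 @ $20 = $5,480
Sale 2 (158) [LIFO — newest first]: 151 @ $20 + 7 @ $20 = $3,160
Total COGS = $5,480 + $3,160 = $8,640
Ending inventory: 191 @ $19 + 99 @ $20 = $5,609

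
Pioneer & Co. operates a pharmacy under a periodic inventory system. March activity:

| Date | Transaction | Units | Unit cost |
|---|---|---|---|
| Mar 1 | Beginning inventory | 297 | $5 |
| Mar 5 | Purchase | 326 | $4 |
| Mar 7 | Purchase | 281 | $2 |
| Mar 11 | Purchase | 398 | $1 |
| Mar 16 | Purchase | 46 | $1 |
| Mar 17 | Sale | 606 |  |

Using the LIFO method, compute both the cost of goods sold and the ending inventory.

Mar 17, 606 sold [LIFO — newest first]: 46 @ $1 + 398 @ $1 + 162 @ $2 = $768
Ending inventory: 297 @ $5 + 326 @ $4 + 119 @ $2 = $3,027
Check: goods available $3,795 = COGS $768 + ending $3,027

COGS = $768; ending inventory = $3,027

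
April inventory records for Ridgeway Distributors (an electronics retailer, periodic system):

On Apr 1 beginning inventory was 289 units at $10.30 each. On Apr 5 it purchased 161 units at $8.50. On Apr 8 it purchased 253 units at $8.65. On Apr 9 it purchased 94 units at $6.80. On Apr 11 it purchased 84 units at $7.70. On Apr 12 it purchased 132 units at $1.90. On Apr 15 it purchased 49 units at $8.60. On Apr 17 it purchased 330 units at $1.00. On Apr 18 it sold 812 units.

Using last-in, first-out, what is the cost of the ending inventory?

Apr 18, 812 sold [LIFO — newest first]: 330 @ $1.00 + 49 @ $8.60 + 132 @ $1.90 + 84 @ $7.70 + 94 @ $6.80 + 123 @ $8.65 = $3,352.15
Ending inventory: 289 @ $10.30 + 161 @ $8.50 + 130 @ $8.65 = $5,469.70

Ending inventory = $5,469.70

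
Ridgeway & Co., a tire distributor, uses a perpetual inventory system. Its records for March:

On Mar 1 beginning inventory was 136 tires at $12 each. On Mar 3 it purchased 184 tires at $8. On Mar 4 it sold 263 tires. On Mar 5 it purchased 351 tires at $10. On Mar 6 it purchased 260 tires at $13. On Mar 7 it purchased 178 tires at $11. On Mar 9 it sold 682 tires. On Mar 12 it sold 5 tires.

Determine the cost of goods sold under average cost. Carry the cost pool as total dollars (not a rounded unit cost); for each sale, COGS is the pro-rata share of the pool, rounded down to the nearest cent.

After Mar 1: 136 on hand, pool $1,632.00 (≈ $12.0000 each)
After Mar 3: 320 on hand, pool $3,104.00 (≈ $9.7000 each)
Mar 4, sell 263: 263/320 × $3,104.00 → $2,551.10
After Mar 5: 408 on hand, pool $4,062.90 (≈ $9.9581 each)
After Mar 6: 668 on hand, pool $7,442.90 (≈ $11.1421 each)
After Mar 7: 846 on hand, pool $9,400.90 (≈ $11.1122 each)
Mar 9, sell 682: 682/846 × $9,400.90 → $7,578.50
Mar 12, sell 5: 5/164 × $1,822.40 → $55.56
Total COGS = $2,551.10 + $7,578.50 + $55.56 = $10,185.16
Ending inventory (cost pool remaining) = $1,766.84

COGS = $10,185.16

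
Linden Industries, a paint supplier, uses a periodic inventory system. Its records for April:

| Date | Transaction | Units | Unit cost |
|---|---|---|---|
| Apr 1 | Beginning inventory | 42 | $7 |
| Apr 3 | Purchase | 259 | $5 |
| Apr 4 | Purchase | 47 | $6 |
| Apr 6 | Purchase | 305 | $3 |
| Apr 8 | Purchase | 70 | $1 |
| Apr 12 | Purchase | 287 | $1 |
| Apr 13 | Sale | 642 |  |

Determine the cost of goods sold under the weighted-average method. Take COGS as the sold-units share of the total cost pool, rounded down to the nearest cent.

Apr 13, sell 642: 642/1010 × $3,143.00 → $1,997.82
Ending inventory (cost pool remaining) = $1,145.18
Check: goods available $3,143.00 = COGS $1,997.82 + ending $1,145.18

COGS = $1,997.82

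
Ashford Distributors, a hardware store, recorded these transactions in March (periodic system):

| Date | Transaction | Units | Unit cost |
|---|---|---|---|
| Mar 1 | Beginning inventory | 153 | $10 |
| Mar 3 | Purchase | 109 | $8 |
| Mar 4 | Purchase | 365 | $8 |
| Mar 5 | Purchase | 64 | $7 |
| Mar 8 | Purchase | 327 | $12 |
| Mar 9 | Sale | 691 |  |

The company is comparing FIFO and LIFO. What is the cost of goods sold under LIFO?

FIFO COGS: 153 @ $10 + 109 @ $8 + 365 @ $8 + 64 @ $7 = $5,770
LIFO COGS: 327 @ $12 + 64 @ $7 + 300 @ $8 = $6,772

COGS = $6,772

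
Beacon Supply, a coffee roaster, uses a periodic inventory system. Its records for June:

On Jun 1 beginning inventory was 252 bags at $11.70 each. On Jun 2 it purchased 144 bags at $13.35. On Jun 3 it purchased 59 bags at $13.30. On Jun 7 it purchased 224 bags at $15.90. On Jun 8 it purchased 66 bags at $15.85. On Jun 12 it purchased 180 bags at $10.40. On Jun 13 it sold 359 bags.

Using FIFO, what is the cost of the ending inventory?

Jun 13, 359 sold [FIFO — oldest first]: 252 @ $11.70 + 107 @ $13.35 = $4,376.85
Ending inventory: 37 @ $13.35 + 59 @ $13.30 + 224 @ $15.90 + 66 @ $15.85 + 180 @ $10.40 = $7,758.35

Ending inventory = $7,758.35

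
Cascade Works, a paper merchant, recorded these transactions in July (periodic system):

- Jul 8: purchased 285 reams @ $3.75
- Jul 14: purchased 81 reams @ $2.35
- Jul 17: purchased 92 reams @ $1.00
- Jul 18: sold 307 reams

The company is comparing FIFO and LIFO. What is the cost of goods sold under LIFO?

COGS = $784.85

FIFO COGS: 285 @ $3.75 + 22 @ $2.35 = $1,120.45
LIFO COGS: 92 @ $1.00 + 81 @ $2.35 + 134 @ $3.75 = $784.85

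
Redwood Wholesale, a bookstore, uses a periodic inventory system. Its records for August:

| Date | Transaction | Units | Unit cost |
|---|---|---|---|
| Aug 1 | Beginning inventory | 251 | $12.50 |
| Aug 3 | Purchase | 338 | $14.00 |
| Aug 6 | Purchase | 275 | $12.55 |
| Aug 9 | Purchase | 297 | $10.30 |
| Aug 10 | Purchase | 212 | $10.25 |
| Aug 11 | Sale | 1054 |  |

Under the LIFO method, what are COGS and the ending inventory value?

Aug 11, 1054 sold [LIFO — newest first]: 212 @ $10.25 + 297 @ $10.30 + 275 @ $12.55 + 270 @ $14.00 = $12,463.35
Ending inventory: 251 @ $12.50 + 68 @ $14.00 = $4,089.50
Check: goods available $16,552.85 = COGS $12,463.35 + ending $4,089.50

COGS = $12,463.35; ending inventory = $4,089.50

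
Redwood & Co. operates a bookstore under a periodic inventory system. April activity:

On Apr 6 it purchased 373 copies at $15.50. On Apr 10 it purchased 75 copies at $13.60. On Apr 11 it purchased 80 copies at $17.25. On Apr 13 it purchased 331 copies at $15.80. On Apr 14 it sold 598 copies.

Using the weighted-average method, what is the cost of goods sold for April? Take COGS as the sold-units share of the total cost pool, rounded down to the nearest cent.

Apr 14, sell 598: 598/859 × $13,411.30 → $9,336.38
Ending inventory (cost pool remaining) = $4,074.92

COGS = $9,336.38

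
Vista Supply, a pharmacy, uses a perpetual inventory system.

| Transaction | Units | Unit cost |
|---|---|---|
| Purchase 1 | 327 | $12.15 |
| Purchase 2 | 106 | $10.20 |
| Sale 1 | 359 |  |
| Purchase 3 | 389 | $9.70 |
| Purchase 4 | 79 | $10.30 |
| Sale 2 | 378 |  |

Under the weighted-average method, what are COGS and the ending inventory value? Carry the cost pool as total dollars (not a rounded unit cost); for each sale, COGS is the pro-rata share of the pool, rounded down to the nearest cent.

After Purchase 1: 327 on hand, pool $3,973.05 (≈ $12.1500 each)
After Purchase 2: 433 on hand, pool $5,054.25 (≈ $11.6726 each)
Sale 1, sell 359: 359/433 × $5,054.25 → $4,190.47
After Purchase 3: 463 on hand, pool $4,637.08 (≈ $10.0153 each)
After Purchase 4: 542 on hand, pool $5,450.78 (≈ $10.0568 each)
Sale 2, sell 378: 378/542 × $5,450.78 → $3,801.46
Total COGS = $4,190.47 + $3,801.46 = $7,991.93
Ending inventory (cost pool remaining) = $1,649.32

COGS = $7,991.93; ending inventory = $1,649.32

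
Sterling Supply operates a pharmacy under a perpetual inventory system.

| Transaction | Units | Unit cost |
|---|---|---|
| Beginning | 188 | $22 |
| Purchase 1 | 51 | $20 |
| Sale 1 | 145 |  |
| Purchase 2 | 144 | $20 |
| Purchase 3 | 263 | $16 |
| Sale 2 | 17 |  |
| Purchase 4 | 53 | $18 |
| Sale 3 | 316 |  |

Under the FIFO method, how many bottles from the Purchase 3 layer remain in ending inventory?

168

Sale 1 (145) [FIFO — oldest first]: 145 @ $22 = $3,190
Sale 2 (17) [FIFO — oldest first]: 17 @ $22 = $374
Sale 3 (316) [FIFO — oldest first]: 26 @ $22 + 51 @ $20 + 144 @ $20 + 95 @ $16 = $5,992
Total COGS = $3,190 + $374 + $5,992 = $9,556
Ending inventory: 168 @ $16 + 53 @ $18 = $3,642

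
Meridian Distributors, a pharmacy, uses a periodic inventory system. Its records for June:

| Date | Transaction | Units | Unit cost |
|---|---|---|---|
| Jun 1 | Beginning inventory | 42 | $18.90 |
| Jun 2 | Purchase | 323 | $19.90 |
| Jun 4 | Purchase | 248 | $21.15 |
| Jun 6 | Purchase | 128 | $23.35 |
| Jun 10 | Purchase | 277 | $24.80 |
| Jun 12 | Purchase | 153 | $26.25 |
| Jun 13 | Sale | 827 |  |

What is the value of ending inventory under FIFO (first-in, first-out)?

Ending inventory = $8,753.05

Jun 13, 827 sold [FIFO — oldest first]: 42 @ $18.90 + 323 @ $19.90 + 248 @ $21.15 + 128 @ $23.35 + 86 @ $24.80 = $17,588.30
Ending inventory: 191 @ $24.80 + 153 @ $26.25 = $8,753.05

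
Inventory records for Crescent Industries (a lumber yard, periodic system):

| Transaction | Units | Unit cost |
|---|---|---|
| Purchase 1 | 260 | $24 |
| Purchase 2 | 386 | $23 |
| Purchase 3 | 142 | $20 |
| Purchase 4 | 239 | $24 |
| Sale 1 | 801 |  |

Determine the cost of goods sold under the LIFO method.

COGS = $18,270

Sale 1 (801) [LIFO — newest first]: 239 @ $24 + 142 @ $20 + 386 @ $23 + 34 @ $24 = $18,270
Ending inventory: 226 @ $24 = $5,424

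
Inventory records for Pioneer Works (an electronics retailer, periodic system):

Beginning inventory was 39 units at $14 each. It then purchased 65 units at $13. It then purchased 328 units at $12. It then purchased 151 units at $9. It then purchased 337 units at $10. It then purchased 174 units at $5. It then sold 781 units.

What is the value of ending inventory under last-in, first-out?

Sale 1 (781) [LIFO — newest first]: 174 @ $5 + 337 @ $10 + 151 @ $9 + 119 @ $12 = $7,027
Ending inventory: 39 @ $14 + 65 @ $13 + 209 @ $12 = $3,899

Ending inventory = $3,899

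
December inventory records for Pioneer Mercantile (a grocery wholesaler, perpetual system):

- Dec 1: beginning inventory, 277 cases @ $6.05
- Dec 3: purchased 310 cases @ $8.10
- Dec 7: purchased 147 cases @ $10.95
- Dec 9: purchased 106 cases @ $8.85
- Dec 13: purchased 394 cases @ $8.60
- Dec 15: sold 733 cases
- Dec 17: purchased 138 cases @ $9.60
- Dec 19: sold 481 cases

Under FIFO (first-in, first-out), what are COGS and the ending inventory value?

COGS = $9,951.00; ending inventory = $1,496.80

Dec 15, 733 sold [FIFO — oldest first]: 277 @ $6.05 + 310 @ $8.10 + 146 @ $10.95 = $5,785.55
Dec 19, 481 sold [FIFO — oldest first]: 1 @ $10.95 + 106 @ $8.85 + 374 @ $8.60 = $4,165.45
Total COGS = $5,785.55 + $4,165.45 = $9,951.00
Ending inventory: 20 @ $8.60 + 138 @ $9.60 = $1,496.80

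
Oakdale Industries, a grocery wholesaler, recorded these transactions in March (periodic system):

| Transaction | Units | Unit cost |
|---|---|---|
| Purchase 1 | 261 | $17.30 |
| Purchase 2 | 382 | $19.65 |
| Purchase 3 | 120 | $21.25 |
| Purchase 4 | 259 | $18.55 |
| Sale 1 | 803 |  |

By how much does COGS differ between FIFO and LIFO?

$273.75

FIFO COGS: 261 @ $17.30 + 382 @ $19.65 + 120 @ $21.25 + 40 @ $18.55 = $15,313.60
LIFO COGS: 259 @ $18.55 + 120 @ $21.25 + 382 @ $19.65 + 42 @ $17.30 = $15,587.35
Difference = |$15,313.60 − $15,587.35| = $273.75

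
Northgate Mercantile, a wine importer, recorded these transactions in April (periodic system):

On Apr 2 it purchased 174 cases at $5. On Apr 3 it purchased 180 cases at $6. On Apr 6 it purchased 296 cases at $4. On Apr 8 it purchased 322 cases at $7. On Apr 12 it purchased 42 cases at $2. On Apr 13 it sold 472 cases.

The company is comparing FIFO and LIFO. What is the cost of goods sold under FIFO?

FIFO COGS: 174 @ $5 + 180 @ $6 + 118 @ $4 = $2,422
LIFO COGS: 42 @ $2 + 322 @ $7 + 108 @ $4 = $2,770

COGS = $2,422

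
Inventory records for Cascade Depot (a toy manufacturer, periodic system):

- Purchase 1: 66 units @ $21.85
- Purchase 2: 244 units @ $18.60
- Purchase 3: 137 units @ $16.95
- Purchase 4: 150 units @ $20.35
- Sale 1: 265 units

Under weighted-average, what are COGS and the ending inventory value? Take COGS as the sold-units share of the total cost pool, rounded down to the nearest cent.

COGS = $5,040.39; ending inventory = $6,314.76

Sale 1, sell 265: 265/597 × $11,355.15 → $5,040.39
Ending inventory (cost pool remaining) = $6,314.76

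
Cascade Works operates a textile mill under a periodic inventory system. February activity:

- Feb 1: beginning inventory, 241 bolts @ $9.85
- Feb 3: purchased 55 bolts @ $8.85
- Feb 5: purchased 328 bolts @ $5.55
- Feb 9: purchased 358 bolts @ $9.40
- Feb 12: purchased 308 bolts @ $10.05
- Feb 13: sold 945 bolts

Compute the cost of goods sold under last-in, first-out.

COGS = $8,009.05

Feb 13, 945 sold [LIFO — newest first]: 308 @ $10.05 + 358 @ $9.40 + 279 @ $5.55 = $8,009.05
Ending inventory: 241 @ $9.85 + 55 @ $8.85 + 49 @ $5.55 = $3,132.55
Check: goods available $11,141.60 = COGS $8,009.05 + ending $3,132.55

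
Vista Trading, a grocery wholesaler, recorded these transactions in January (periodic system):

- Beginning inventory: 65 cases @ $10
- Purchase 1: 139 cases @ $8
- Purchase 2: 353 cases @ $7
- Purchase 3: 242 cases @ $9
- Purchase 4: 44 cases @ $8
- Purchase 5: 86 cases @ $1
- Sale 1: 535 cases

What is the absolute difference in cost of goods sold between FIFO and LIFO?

$322

FIFO COGS: 65 @ $10 + 139 @ $8 + 331 @ $7 = $4,079
LIFO COGS: 86 @ $1 + 44 @ $8 + 242 @ $9 + 163 @ $7 = $3,757
Difference = |$4,079 − $3,757| = $322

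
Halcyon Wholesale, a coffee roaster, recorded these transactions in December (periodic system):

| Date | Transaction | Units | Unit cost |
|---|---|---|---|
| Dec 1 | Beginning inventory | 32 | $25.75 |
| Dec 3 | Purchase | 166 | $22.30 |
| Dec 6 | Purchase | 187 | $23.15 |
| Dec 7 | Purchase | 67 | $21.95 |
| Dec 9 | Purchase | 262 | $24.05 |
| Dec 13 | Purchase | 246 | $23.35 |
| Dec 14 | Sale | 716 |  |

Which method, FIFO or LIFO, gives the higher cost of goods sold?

FIFO COGS: 32 @ $25.75 + 166 @ $22.30 + 187 @ $23.15 + 67 @ $21.95 + 262 @ $24.05 + 2 @ $23.35 = $16,673.30
LIFO COGS: 246 @ $23.35 + 262 @ $24.05 + 67 @ $21.95 + 141 @ $23.15 = $16,780.00

LIFO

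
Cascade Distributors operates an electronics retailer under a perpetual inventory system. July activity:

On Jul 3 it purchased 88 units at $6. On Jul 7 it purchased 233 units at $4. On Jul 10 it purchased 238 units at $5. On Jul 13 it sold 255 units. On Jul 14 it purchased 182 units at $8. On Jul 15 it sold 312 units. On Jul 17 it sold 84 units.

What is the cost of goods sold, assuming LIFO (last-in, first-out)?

Jul 13, 255 sold [LIFO — newest first]: 238 @ $5 + 17 @ $4 = $1,258
Jul 15, 312 sold [LIFO — newest first]: 182 @ $8 + 130 @ $4 = $1,976
Jul 17, 84 sold [LIFO — newest first]: 84 @ $4 = $336
Total COGS = $1,258 + $1,976 + $336 = $3,570
Ending inventory: 88 @ $6 + 2 @ $4 = $536
Check: goods available $4,106 = COGS $3,570 + ending $536

COGS = $3,570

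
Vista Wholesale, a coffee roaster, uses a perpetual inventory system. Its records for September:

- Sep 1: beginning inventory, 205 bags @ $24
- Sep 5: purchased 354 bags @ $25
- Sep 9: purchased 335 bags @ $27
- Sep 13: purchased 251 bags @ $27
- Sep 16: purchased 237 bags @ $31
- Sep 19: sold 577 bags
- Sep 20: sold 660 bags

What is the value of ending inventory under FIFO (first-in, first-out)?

Ending inventory = $4,495

Sep 19, 577 sold [FIFO — oldest first]: 205 @ $24 + 354 @ $25 + 18 @ $27 = $14,256
Sep 20, 660 sold [FIFO — oldest first]: 317 @ $27 + 251 @ $27 + 92 @ $31 = $18,188
Total COGS = $14,256 + $18,188 = $32,444
Ending inventory: 145 @ $31 = $4,495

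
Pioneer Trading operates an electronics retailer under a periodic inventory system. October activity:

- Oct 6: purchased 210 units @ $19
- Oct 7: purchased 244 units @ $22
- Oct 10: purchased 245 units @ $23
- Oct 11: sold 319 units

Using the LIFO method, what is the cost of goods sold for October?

Oct 11, 319 sold [LIFO — newest first]: 245 @ $23 + 74 @ $22 = $7,263
Ending inventory: 210 @ $19 + 170 @ $22 = $7,730

COGS = $7,263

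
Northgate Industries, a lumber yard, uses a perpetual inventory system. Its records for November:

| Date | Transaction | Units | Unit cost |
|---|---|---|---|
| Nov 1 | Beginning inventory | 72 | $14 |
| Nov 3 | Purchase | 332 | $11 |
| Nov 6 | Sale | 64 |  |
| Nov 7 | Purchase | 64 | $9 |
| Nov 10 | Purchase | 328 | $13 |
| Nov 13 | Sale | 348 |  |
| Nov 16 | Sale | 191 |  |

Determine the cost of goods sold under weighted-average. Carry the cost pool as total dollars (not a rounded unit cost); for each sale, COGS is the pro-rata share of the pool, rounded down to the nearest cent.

COGS = $7,189.85

After Nov 1: 72 on hand, pool $1,008.00 (≈ $14.0000 each)
After Nov 3: 404 on hand, pool $4,660.00 (≈ $11.5347 each)
Nov 6, sell 64: 64/404 × $4,660.00 → $738.21
After Nov 7: 404 on hand, pool $4,497.79 (≈ $11.1331 each)
After Nov 10: 732 on hand, pool $8,761.79 (≈ $11.9697 each)
Nov 13, sell 348: 348/732 × $8,761.79 → $4,165.44
Nov 16, sell 191: 191/384 × $4,596.35 → $2,286.20
Total COGS = $738.21 + $4,165.44 + $2,286.20 = $7,189.85
Ending inventory (cost pool remaining) = $2,310.15
Check: goods available $9,500.00 = COGS $7,189.85 + ending $2,310.15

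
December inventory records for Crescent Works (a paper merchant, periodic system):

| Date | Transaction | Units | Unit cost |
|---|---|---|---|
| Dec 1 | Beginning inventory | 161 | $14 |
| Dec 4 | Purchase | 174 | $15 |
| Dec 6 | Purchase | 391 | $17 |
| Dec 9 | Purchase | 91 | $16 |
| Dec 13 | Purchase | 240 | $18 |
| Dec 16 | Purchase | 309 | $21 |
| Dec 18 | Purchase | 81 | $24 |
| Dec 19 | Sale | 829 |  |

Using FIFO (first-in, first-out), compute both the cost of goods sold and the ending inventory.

COGS = $13,183; ending inventory = $12,537

Dec 19, 829 sold [FIFO — oldest first]: 161 @ $14 + 174 @ $15 + 391 @ $17 + 91 @ $16 + 12 @ $18 = $13,183
Ending inventory: 228 @ $18 + 309 @ $21 + 81 @ $24 = $12,537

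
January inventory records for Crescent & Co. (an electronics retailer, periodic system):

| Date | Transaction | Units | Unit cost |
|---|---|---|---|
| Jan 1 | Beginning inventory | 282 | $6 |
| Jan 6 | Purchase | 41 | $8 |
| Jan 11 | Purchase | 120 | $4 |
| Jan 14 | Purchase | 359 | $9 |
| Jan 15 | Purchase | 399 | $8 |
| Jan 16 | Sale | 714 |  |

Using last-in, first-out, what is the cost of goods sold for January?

Jan 16, 714 sold [LIFO — newest first]: 399 @ $8 + 315 @ $9 = $6,027
Ending inventory: 282 @ $6 + 41 @ $8 + 120 @ $4 + 44 @ $9 = $2,896
Check: goods available $8,923 = COGS $6,027 + ending $2,896

COGS = $6,027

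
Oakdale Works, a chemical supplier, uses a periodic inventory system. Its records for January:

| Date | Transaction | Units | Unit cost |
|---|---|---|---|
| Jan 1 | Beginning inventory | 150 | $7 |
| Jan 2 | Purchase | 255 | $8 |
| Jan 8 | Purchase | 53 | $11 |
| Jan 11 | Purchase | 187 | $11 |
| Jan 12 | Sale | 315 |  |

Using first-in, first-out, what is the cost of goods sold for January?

COGS = $2,370

Jan 12, 315 sold [FIFO — oldest first]: 150 @ $7 + 165 @ $8 = $2,370
Ending inventory: 90 @ $8 + 53 @ $11 + 187 @ $11 = $3,360
Check: goods available $5,730 = COGS $2,370 + ending $3,360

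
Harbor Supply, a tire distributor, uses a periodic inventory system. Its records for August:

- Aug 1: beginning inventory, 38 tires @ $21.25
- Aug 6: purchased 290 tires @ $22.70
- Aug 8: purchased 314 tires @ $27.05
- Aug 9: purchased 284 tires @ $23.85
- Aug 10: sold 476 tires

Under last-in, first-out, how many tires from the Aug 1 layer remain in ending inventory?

Aug 10, 476 sold [LIFO — newest first]: 284 @ $23.85 + 192 @ $27.05 = $11,967.00
Ending inventory: 38 @ $21.25 + 290 @ $22.70 + 122 @ $27.05 = $10,690.60
Check: goods available $22,657.60 = COGS $11,967.00 + ending $10,690.60

38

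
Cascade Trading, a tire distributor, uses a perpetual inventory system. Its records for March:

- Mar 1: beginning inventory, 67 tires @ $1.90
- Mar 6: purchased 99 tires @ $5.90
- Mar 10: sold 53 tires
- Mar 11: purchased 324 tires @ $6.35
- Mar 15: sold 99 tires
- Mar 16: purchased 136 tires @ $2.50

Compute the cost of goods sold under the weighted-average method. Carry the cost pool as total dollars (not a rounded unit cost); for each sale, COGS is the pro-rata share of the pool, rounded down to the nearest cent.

COGS = $802.93

After Mar 1: 67 on hand, pool $127.30 (≈ $1.9000 each)
After Mar 6: 166 on hand, pool $711.40 (≈ $4.2855 each)
Mar 10, sell 53: 53/166 × $711.40 → $227.13
After Mar 11: 437 on hand, pool $2,541.67 (≈ $5.8162 each)
Mar 15, sell 99: 99/437 × $2,541.67 → $575.80
After Mar 16: 474 on hand, pool $2,305.87 (≈ $4.8647 each)
Total COGS = $227.13 + $575.80 = $802.93
Ending inventory (cost pool remaining) = $2,305.87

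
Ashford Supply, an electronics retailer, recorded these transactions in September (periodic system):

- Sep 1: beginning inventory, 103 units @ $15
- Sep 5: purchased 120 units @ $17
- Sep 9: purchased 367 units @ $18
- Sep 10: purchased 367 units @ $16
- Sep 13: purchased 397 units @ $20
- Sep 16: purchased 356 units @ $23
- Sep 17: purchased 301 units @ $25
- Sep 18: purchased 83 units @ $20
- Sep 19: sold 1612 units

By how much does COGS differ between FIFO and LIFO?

FIFO COGS: 103 @ $15 + 120 @ $17 + 367 @ $18 + 367 @ $16 + 397 @ $20 + 258 @ $23 = $29,937
LIFO COGS: 83 @ $20 + 301 @ $25 + 356 @ $23 + 397 @ $20 + 367 @ $16 + 108 @ $18 = $33,129
Difference = |$29,937 − $33,129| = $3,192

$3,192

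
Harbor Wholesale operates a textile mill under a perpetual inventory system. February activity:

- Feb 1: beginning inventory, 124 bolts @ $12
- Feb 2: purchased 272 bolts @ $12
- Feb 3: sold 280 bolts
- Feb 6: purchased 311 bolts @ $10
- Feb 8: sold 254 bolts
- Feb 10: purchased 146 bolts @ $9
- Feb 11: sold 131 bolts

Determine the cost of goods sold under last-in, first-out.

Feb 3, 280 sold [LIFO — newest first]: 272 @ $12 + 8 @ $12 = $3,360
Feb 8, 254 sold [LIFO — newest first]: 254 @ $10 = $2,540
Feb 11, 131 sold [LIFO — newest first]: 131 @ $9 = $1,179
Total COGS = $3,360 + $2,540 + $1,179 = $7,079
Ending inventory: 116 @ $12 + 57 @ $10 + 15 @ $9 = $2,097

COGS = $7,079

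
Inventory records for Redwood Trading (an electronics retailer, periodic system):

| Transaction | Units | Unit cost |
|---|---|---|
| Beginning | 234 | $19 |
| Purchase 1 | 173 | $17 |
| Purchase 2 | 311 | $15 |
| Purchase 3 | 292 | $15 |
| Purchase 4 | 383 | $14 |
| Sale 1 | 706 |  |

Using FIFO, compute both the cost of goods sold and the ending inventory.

COGS = $11,872; ending inventory = $9,922

Sale 1 (706) [FIFO — oldest first]: 234 @ $19 + 173 @ $17 + 299 @ $15 = $11,872
Ending inventory: 12 @ $15 + 292 @ $15 + 383 @ $14 = $9,922
Check: goods available $21,794 = COGS $11,872 + ending $9,922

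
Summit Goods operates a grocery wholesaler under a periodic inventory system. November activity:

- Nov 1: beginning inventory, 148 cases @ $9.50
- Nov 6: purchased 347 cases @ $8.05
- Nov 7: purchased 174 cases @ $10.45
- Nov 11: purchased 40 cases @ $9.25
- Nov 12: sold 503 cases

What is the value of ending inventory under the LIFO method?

Nov 12, 503 sold [LIFO — newest first]: 40 @ $9.25 + 174 @ $10.45 + 289 @ $8.05 = $4,514.75
Ending inventory: 148 @ $9.50 + 58 @ $8.05 = $1,872.90

Ending inventory = $1,872.90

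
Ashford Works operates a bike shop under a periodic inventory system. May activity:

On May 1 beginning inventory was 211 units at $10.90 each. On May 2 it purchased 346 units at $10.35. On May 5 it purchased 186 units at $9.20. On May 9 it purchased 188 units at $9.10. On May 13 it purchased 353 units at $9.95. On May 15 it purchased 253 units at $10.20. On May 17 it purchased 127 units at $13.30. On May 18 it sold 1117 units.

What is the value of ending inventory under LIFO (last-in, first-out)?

Ending inventory = $5,777.50

May 18, 1117 sold [LIFO — newest first]: 127 @ $13.30 + 253 @ $10.20 + 353 @ $9.95 + 188 @ $9.10 + 186 @ $9.20 + 10 @ $10.35 = $11,307.55
Ending inventory: 211 @ $10.90 + 336 @ $10.35 = $5,777.50
Check: goods available $17,085.05 = COGS $11,307.55 + ending $5,777.50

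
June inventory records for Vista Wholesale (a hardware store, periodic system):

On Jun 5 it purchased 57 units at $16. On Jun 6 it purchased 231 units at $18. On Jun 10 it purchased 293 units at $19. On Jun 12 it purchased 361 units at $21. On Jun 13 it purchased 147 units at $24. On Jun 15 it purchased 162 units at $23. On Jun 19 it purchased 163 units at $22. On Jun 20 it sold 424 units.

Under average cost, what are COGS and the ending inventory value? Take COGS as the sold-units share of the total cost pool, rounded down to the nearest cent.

Jun 20, sell 424: 424/1414 × $29,058.00 → $8,713.28
Ending inventory (cost pool remaining) = $20,344.72
Check: goods available $29,058.00 = COGS $8,713.28 + ending $20,344.72

COGS = $8,713.28; ending inventory = $20,344.72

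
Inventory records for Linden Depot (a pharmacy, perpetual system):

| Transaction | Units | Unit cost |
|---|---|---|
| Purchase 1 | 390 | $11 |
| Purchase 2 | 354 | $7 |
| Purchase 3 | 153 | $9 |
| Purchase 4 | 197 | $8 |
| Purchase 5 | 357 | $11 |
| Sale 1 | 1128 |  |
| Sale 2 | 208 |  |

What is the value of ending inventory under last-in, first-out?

Ending inventory = $1,265

Sale 1 (1128) [LIFO — newest first]: 357 @ $11 + 197 @ $8 + 153 @ $9 + 354 @ $7 + 67 @ $11 = $10,095
Sale 2 (208) [LIFO — newest first]: 208 @ $11 = $2,288
Total COGS = $10,095 + $2,288 = $12,383
Ending inventory: 115 @ $11 = $1,265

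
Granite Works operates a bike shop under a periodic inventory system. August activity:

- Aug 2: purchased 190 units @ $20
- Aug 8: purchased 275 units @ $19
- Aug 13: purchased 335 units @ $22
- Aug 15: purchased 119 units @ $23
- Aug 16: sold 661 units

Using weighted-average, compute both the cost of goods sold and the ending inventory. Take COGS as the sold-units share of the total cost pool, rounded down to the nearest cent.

COGS = $13,760.88; ending inventory = $5,371.12

Aug 16, sell 661: 661/919 × $19,132.00 → $13,760.88
Ending inventory (cost pool remaining) = $5,371.12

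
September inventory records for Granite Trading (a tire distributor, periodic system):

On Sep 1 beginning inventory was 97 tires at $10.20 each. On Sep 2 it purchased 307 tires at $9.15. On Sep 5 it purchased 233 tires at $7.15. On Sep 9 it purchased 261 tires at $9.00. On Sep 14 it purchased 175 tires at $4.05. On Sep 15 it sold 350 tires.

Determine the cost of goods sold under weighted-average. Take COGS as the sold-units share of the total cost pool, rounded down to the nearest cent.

COGS = $2,779.82

Sep 15, sell 350: 350/1073 × $8,522.15 → $2,779.82
Ending inventory (cost pool remaining) = $5,742.33
Check: goods available $8,522.15 = COGS $2,779.82 + ending $5,742.33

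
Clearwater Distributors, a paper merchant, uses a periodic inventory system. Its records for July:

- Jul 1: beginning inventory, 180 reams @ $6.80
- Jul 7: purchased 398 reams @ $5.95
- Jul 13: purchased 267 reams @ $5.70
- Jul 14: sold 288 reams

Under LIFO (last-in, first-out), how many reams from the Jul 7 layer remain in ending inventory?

Jul 14, 288 sold [LIFO — newest first]: 267 @ $5.70 + 21 @ $5.95 = $1,646.85
Ending inventory: 180 @ $6.80 + 377 @ $5.95 = $3,467.15
Check: goods available $5,114.00 = COGS $1,646.85 + ending $3,467.15

377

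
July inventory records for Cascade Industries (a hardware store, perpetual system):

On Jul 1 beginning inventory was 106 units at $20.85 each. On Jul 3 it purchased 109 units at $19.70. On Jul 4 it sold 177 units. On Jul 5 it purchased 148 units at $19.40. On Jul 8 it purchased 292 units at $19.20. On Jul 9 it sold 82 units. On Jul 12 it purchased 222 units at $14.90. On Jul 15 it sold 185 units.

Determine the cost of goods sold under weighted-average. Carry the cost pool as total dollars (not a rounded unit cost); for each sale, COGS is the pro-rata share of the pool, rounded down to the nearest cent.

After Jul 1: 106 on hand, pool $2,210.10 (≈ $20.8500 each)
After Jul 3: 215 on hand, pool $4,357.40 (≈ $20.2670 each)
Jul 4, sell 177: 177/215 × $4,357.40 → $3,587.25
After Jul 5: 186 on hand, pool $3,641.35 (≈ $19.5772 each)
After Jul 8: 478 on hand, pool $9,247.75 (≈ $19.3468 each)
Jul 9, sell 82: 82/478 × $9,247.75 → $1,586.43
After Jul 12: 618 on hand, pool $10,969.12 (≈ $17.7494 each)
Jul 15, sell 185: 185/618 × $10,969.12 → $3,283.63
Total COGS = $3,587.25 + $1,586.43 + $3,283.63 = $8,457.31
Ending inventory (cost pool remaining) = $7,685.49

COGS = $8,457.31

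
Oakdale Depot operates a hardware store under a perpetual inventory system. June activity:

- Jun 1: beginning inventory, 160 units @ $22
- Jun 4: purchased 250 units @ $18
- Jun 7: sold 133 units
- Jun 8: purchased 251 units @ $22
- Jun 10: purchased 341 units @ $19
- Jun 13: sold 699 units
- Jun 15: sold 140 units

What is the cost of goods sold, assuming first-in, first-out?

COGS = $19,451

Jun 7, 133 sold [FIFO — oldest first]: 133 @ $22 = $2,926
Jun 13, 699 sold [FIFO — oldest first]: 27 @ $22 + 250 @ $18 + 251 @ $22 + 171 @ $19 = $13,865
Jun 15, 140 sold [FIFO — oldest first]: 140 @ $19 = $2,660
Total COGS = $2,926 + $13,865 + $2,660 = $19,451
Ending inventory: 30 @ $19 = $570
Check: goods available $20,021 = COGS $19,451 + ending $570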